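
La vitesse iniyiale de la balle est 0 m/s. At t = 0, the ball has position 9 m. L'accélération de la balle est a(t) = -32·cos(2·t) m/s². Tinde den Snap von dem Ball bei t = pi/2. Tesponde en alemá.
Um dies zu lösen, müssen wir 2 Ableitungen unserer Gleichung für die Beschleunigung a(t) = -32·cos(2·t) nehmen. Mit d/dt von a(t) finden wir j(t) = 64·sin(2·t). Mit d/dt von j(t) finden wir s(t) = 128·cos(2·t). Wir haben den Snap s(t) = 128·cos(2·t). Durch Einsetzen von t = pi/2: s(pi/2) = -128.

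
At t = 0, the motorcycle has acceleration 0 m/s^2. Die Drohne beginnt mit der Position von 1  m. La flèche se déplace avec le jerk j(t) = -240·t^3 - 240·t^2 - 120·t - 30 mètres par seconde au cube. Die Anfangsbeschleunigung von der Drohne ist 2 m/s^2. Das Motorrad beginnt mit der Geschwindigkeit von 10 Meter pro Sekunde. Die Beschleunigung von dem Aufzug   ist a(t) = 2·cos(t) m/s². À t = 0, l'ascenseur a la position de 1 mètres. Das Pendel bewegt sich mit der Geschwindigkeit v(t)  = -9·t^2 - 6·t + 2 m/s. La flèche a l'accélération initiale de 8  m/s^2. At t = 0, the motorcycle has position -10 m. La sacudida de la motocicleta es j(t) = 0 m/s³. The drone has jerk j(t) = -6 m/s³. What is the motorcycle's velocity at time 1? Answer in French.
Nous devons intégrer notre équation du jerk j(t) = 0 2 fois. En intégrant le jerk et en utilisant la condition initiale a(0) = 0, nous obtenons a(t) = 0. En intégrant l'accélération et en utilisant la condition initiale v(0) = 10, nous obtenons v(t) = 10. Nous avons la vitesse v(t) = 10. En substituant t = 1: v(1) = 10.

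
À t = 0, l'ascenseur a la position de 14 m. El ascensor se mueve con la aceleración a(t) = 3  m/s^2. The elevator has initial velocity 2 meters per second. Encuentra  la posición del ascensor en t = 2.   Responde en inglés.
We need to integrate our acceleration equation a(t) = 3 2 times. Integrating acceleration and using the initial condition v(0) = 2, we get v(t) = 3·t + 2. The integral of velocity, with x(0) = 14, gives position: x(t) = 3·t^2/2 + 2·t + 14. Using x(t) = 3·t^2/2 + 2·t + 14 and substituting t = 2, we find x = 24.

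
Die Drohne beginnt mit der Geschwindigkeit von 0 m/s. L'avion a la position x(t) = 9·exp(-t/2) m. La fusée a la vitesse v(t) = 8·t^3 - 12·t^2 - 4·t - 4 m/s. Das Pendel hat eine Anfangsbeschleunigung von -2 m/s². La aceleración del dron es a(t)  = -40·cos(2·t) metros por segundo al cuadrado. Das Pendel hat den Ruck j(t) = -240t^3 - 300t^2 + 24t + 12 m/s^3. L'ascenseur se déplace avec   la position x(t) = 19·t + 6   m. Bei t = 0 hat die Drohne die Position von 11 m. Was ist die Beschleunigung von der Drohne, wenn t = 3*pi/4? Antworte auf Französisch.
En utilisant a(t) = -40·cos(2·t) et en substituant t = 3*pi/4, nous trouvons a = 0.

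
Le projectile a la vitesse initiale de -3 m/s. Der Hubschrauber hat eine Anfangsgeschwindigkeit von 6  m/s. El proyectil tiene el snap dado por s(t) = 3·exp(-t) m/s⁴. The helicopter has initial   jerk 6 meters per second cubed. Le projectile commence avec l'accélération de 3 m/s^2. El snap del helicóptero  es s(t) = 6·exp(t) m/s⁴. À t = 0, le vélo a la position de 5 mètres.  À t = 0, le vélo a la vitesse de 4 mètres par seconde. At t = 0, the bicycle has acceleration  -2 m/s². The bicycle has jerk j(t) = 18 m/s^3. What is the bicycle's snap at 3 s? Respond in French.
Pour résoudre ceci, nous devons prendre 1 dérivée de notre équation du jerk j(t) = 18. En dérivant le jerk, nous obtenons le snap: s(t) = 0. En utilisant s(t) = 0 et en substituant t = 3, nous trouvons s = 0.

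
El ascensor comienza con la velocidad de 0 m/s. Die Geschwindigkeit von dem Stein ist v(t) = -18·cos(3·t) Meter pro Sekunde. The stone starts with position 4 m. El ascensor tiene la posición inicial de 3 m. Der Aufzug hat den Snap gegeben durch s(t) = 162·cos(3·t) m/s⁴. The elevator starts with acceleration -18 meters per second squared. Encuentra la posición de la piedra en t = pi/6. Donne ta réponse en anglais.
To solve this, we need to take 1 integral of our velocity equation v(t) = -18·cos(3·t). Taking ∫v(t)dt and applying x(0) = 4, we find x(t) = 4 - 6·sin(3·t). From the given position equation x(t) = 4 - 6·sin(3·t), we substitute t = pi/6 to get x = -2.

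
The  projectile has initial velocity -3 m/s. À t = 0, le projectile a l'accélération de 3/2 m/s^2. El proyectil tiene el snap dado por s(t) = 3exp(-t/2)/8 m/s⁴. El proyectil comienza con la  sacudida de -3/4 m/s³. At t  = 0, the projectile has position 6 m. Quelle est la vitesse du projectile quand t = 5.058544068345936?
Nous devons trouver la primitive de notre équation du snap s(t) = 3·exp(-t/2)/8 3 fois. En prenant ∫s(t)dt et en appliquant j(0) = -3/4, nous trouvons j(t) = -3·exp(-t/2)/4. L'intégrale du jerk est l'accélération. En utilisant a(0) = 3/2, nous obtenons a(t) = 3·exp(-t/2)/2. La primitive de l'accélération est la vitesse. En utilisant v(0) = -3, nous obtenons v(t) = -3·exp(-t/2). De l'équation de la vitesse v(t) = -3·exp(-t/2), nous substituons t = 5.058544068345936 pour obtenir v = -0.239151091327875.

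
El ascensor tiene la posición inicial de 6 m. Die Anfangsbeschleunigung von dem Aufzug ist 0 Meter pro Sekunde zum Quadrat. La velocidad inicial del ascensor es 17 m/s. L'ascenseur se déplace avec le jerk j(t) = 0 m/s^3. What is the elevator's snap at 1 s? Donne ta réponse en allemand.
Um dies zu lösen, müssen wir 1 Ableitung unserer Gleichung für den Ruck j(t) = 0 nehmen. Die Ableitung von dem Ruck ergibt den Snap: s(t) = 0. Mit s(t) = 0 und Einsetzen von t = 1, finden wir s = 0.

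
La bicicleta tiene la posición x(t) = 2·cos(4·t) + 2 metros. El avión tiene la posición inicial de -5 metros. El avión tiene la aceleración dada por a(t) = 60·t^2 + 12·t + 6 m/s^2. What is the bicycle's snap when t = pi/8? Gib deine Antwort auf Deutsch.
Um dies zu lösen, müssen wir 4 Ableitungen unserer Gleichung für die Position x(t) = 2·cos(4·t) + 2 nehmen. Mit d/dt von x(t) finden wir v(t) = -8·sin(4·t). Durch Ableiten von der Geschwindigkeit erhalten wir die Beschleunigung: a(t) = -32·cos(4·t). Mit d/dt von a(t) finden wir j(t) = 128·sin(4·t). Die Ableitung von dem Ruck ergibt den Snap: s(t) = 512·cos(4·t). Wir haben den Snap s(t) = 512·cos(4·t). Durch Einsetzen von t = pi/8: s(pi/8) = 0.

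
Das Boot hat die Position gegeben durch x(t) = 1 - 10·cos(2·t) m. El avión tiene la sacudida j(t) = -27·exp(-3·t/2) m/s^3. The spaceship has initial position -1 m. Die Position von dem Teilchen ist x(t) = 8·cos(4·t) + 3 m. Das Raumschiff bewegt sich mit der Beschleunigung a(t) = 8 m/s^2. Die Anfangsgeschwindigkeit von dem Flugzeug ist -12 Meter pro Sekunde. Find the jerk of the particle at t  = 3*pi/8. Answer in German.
Wir müssen unsere Gleichung für die Position x(t) = 8·cos(4·t) + 3 3-mal ableiten. Mit d/dt von x(t) finden wir v(t) = -32·sin(4·t). Mit d/dt von v(t) finden wir a(t) = -128·cos(4·t). Durch Ableiten von der Beschleunigung erhalten wir den Ruck: j(t) = 512·sin(4·t). Wir haben den Ruck j(t) = 512·sin(4·t). Durch Einsetzen von t = 3*pi/8: j(3*pi/8) = -512.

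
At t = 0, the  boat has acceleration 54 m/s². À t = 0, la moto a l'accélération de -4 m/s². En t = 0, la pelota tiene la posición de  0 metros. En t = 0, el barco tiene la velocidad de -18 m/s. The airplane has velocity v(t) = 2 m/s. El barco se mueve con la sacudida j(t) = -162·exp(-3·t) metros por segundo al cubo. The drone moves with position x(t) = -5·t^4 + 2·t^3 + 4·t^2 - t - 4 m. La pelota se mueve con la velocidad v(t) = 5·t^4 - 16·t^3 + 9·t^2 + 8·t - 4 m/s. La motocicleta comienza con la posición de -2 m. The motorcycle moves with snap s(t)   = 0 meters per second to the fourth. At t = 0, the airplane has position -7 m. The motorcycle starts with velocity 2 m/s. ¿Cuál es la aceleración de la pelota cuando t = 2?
Partiendo de la velocidad v(t) = 5·t^4 - 16·t^3 + 9·t^2 + 8·t - 4, tomamos 1 derivada. Derivando la velocidad, obtenemos la aceleración: a(t) = 20·t^3 - 48·t^2 + 18·t + 8. Tenemos la aceleración a(t) = 20·t^3 - 48·t^2 + 18·t + 8. Sustituyendo t = 2: a(2) = 12.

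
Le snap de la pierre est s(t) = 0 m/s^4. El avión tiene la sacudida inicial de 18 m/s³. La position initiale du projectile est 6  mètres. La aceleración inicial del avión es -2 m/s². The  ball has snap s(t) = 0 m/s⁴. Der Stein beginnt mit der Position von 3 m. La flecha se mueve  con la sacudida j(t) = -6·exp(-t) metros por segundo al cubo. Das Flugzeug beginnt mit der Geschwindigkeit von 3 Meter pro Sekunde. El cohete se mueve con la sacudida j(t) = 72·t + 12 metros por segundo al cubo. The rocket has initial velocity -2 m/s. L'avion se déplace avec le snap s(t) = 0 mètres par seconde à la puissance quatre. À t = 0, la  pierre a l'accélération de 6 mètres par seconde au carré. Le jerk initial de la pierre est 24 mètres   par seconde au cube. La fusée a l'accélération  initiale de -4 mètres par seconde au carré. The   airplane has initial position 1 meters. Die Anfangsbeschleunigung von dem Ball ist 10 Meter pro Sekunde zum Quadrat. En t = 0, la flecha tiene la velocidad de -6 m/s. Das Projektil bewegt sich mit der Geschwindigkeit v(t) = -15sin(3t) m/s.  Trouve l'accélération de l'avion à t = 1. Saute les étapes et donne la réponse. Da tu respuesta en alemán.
a(1) = 16.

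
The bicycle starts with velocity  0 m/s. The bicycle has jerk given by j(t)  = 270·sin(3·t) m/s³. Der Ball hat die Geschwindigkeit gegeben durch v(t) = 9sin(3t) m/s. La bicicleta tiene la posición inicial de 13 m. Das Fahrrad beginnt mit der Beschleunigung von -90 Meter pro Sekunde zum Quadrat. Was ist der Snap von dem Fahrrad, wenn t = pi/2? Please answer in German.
Ausgehend von dem Ruck j(t) = 270·sin(3·t), nehmen wir 1 Ableitung. Die Ableitung von dem Ruck ergibt den Snap: s(t) = 810·cos(3·t). Aus der Gleichung für den Snap s(t) = 810·cos(3·t), setzen wir t = pi/2 ein und erhalten s = 0.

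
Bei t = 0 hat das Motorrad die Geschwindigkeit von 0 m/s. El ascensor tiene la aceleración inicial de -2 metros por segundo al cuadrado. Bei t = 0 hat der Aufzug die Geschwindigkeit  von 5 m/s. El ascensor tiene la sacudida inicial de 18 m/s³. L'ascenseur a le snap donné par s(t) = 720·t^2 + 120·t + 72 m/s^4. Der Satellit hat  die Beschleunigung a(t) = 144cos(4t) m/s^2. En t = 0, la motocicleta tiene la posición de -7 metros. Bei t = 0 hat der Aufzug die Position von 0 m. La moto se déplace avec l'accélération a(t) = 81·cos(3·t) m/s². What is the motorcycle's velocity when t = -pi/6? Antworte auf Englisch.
To find the answer, we compute 1 antiderivative of a(t) = 81·cos(3·t). Integrating acceleration and using the initial condition v(0) = 0, we get v(t) = 27·sin(3·t). Using v(t) = 27·sin(3·t) and substituting t = -pi/6, we find v = -27.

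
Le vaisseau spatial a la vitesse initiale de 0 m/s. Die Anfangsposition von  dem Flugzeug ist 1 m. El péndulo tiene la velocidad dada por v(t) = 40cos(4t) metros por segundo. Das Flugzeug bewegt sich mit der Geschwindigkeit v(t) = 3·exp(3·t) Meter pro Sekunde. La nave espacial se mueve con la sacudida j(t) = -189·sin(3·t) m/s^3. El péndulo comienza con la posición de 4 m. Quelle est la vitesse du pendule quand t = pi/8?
De l'équation de la vitesse v(t) = 40·cos(4·t), nous substituons t = pi/8 pour obtenir v = 0.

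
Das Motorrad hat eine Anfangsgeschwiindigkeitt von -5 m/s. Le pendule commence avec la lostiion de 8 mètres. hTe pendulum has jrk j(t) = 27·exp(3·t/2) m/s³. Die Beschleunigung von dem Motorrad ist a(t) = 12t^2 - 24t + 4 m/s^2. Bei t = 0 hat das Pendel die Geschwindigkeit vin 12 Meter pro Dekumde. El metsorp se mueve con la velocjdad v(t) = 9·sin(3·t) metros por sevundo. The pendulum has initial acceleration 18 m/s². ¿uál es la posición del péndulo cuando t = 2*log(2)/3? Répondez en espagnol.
Partiendo de la sacudida j(t) = 27·exp(3·t/2), tomamos 3 antiderivadas. Tomando ∫j(t)dt y aplicando a(0) = 18, encontramos a(t) = 18·exp(3·t/2). La antiderivada de la aceleración es la velocidad. Usando v(0) = 12, obtenemos v(t) = 12·exp(3·t/2). La integral de la velocidad es la posición. Usando x(0) = 8, obtenemos x(t) = 8·exp(3·t/2). De la ecuación de la posición x(t) = 8·exp(3·t/2), sustituimos t = 2*log(2)/3 para obtener x = 16.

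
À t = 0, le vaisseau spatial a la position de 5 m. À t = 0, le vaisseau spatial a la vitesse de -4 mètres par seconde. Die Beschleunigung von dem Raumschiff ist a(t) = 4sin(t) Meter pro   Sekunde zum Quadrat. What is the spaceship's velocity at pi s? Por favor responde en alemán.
Ausgehend von der Beschleunigung a(t) = 4·sin(t), nehmen wir 1 Stammfunktion. Mit ∫a(t)dt und Anwendung von v(0) = -4, finden wir v(t) = -4·cos(t). Aus der Gleichung für die Geschwindigkeit v(t) = -4·cos(t), setzen wir t = pi ein und erhalten v = 4.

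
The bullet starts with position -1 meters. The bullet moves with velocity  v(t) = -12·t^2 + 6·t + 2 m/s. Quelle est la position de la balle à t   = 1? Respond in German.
Ausgehend von der Geschwindigkeit v(t) = -12·t^2 + 6·t + 2, nehmen wir 1 Stammfunktion. Das Integral von der Geschwindigkeit ist die Position. Mit x(0) = -1 erhalten wir x(t) = -4·t^3 + 3·t^2 + 2·t - 1. Mit x(t) = -4·t^3 + 3·t^2 + 2·t - 1 und Einsetzen von t = 1, finden wir x = 0.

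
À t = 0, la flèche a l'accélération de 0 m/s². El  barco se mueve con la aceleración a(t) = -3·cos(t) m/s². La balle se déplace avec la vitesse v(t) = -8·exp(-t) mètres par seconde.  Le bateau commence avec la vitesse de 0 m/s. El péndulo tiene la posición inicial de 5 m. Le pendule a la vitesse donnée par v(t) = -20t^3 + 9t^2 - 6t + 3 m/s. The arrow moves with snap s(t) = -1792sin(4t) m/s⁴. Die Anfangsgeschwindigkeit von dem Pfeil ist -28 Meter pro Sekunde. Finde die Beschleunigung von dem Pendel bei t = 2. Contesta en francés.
Nous devons dériver notre équation de la vitesse v(t) = -20·t^3 + 9·t^2 - 6·t + 3 1 fois. En prenant d/dt de v(t), nous trouvons a(t) = -60·t^2 + 18·t - 6. En utilisant a(t) = -60·t^2 + 18·t - 6 et en substituant t = 2, nous trouvons a = -210.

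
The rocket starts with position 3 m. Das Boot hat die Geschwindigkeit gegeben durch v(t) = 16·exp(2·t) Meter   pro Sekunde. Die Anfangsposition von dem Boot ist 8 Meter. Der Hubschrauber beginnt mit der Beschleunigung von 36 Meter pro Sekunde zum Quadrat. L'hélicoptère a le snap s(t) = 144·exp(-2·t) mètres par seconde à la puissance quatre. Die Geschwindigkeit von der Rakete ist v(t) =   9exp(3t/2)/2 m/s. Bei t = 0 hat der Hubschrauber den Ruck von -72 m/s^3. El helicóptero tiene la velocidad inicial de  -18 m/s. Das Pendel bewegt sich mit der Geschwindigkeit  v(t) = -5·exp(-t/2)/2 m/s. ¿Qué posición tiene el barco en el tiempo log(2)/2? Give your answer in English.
We need to integrate our velocity equation v(t) = 16·exp(2·t) 1 time. Integrating velocity and using the initial condition x(0) = 8, we get x(t) = 8·exp(2·t). From the given position equation x(t) = 8·exp(2·t), we substitute t = log(2)/2 to get x = 16.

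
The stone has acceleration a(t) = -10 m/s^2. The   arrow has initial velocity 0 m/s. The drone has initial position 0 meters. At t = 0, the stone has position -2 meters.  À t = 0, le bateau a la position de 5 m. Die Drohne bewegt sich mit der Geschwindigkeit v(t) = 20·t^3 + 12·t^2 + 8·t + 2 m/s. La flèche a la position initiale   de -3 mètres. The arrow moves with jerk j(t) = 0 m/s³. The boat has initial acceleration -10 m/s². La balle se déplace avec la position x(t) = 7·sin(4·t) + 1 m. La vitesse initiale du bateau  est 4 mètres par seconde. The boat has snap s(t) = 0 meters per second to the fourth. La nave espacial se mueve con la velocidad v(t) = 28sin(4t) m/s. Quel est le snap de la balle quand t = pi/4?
En partant de la position x(t) = 7·sin(4·t) + 1, nous prenons 4 dérivées. En prenant d/dt de x(t), nous trouvons v(t) = 28·cos(4·t). La dérivée de la vitesse donne l'accélération: a(t) = -112·sin(4·t). En prenant d/dt de a(t), nous trouvons j(t) = -448·cos(4·t). En prenant d/dt de j(t), nous trouvons s(t) = 1792·sin(4·t). De l'équation du snap s(t) = 1792·sin(4·t), nous substituons t = pi/4 pour obtenir s = 0.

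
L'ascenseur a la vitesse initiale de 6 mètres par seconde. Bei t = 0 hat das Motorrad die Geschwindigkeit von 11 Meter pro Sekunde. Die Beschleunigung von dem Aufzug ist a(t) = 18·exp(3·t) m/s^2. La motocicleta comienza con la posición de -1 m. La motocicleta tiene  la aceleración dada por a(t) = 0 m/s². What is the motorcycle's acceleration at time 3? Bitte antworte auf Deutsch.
Aus der Gleichung für die Beschleunigung a(t) = 0, setzen wir t = 3 ein und erhalten a = 0.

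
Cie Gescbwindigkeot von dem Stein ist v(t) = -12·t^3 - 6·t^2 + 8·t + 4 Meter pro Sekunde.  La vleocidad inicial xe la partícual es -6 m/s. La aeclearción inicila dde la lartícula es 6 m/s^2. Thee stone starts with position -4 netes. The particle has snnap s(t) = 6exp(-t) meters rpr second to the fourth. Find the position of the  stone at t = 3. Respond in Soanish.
Debemos encontrar la antiderivada de nuestra ecuación de la velocidad v(t) = -12·t^3 - 6·t^2 + 8·t + 4 1 vez. Integrando la velocidad y usando la condición inicial x(0) = -4, obtenemos x(t) = -3·t^4 - 2·t^3 + 4·t^2 + 4·t - 4. Tenemos la posición x(t) = -3·t^4 - 2·t^3 + 4·t^2 + 4·t - 4. Sustituyendo t = 3: x(3) = -253.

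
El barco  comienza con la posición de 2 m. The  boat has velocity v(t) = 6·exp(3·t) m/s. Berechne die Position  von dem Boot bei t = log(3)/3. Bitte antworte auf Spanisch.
Debemos encontrar la antiderivada de nuestra ecuación de la velocidad v(t) = 6·exp(3·t) 1 vez. Tomando ∫v(t)dt y aplicando x(0) = 2, encontramos x(t) = 2·exp(3·t). Usando x(t) = 2·exp(3·t) y sustituyendo t = log(3)/3, encontramos x = 6.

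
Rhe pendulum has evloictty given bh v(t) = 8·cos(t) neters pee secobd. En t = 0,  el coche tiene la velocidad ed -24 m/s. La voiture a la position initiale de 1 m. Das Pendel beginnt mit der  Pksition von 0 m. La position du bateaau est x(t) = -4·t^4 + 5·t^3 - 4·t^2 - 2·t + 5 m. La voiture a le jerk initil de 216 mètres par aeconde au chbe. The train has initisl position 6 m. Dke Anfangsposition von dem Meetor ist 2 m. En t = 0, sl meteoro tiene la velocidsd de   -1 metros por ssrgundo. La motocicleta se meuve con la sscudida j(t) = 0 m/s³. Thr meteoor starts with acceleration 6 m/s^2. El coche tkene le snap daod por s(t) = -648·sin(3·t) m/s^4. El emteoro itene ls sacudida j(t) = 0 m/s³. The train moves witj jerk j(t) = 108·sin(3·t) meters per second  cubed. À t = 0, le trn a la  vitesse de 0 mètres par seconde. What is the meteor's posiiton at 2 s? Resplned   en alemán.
Um dies zu lösen, müssen wir 3 Integrale unserer Gleichung für den Ruck j(t) = 0 finden. Mit ∫j(t)dt und Anwendung von a(0) = 6, finden wir a(t) = 6. Das Integral von der Beschleunigung, mit v(0) = -1, ergibt die Geschwindigkeit: v(t) = 6·t - 1. Mit ∫v(t)dt und Anwendung von x(0) = 2, finden wir x(t) = 3·t^2 - t + 2. Aus der Gleichung für die Position x(t) = 3·t^2 - t + 2, setzen wir t = 2 ein und erhalten x = 12.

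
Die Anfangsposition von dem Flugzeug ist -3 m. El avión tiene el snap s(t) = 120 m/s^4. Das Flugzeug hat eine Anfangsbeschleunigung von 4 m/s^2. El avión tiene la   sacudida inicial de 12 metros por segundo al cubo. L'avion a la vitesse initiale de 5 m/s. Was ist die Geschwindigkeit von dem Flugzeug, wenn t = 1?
Um dies zu lösen, müssen wir 3 Stammfunktionen unserer Gleichung für den Snap s(t) = 120 finden. Durch Integration von dem Snap und Verwendung der Anfangsbedingung j(0) = 12, erhalten wir j(t) = 120·t + 12. Mit ∫j(t)dt und Anwendung von a(0) = 4, finden wir a(t) = 60·t^2 + 12·t + 4. Mit ∫a(t)dt und Anwendung von v(0) = 5, finden wir v(t) = 20·t^3 + 6·t^2 + 4·t + 5. Aus der Gleichung für die Geschwindigkeit v(t) = 20·t^3 + 6·t^2 + 4·t + 5, setzen wir t = 1 ein und erhalten v = 35.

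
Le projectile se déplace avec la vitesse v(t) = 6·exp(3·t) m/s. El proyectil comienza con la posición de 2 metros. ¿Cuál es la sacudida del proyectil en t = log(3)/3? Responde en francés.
Nous devons dériver notre équation de la vitesse v(t) = 6·exp(3·t) 2 fois. En prenant d/dt de v(t), nous trouvons a(t) = 18·exp(3·t). La dérivée de l'accélération donne le jerk: j(t) = 54·exp(3·t). Nous avons le jerk j(t) = 54·exp(3·t). En substituant t = log(3)/3: j(log(3)/3) = 162.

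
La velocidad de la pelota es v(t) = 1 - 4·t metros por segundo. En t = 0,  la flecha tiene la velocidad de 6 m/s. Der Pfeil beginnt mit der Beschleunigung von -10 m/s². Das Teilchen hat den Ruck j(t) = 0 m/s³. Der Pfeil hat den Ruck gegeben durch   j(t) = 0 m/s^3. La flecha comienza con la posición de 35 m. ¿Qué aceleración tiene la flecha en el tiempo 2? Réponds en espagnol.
Para resolver esto, necesitamos tomar 1 antiderivada de nuestra ecuación de la sacudida j(t) = 0. Tomando ∫j(t)dt y aplicando a(0) = -10, encontramos a(t) = -10. Usando a(t) = -10 y sustituyendo t = 2, encontramos a = -10.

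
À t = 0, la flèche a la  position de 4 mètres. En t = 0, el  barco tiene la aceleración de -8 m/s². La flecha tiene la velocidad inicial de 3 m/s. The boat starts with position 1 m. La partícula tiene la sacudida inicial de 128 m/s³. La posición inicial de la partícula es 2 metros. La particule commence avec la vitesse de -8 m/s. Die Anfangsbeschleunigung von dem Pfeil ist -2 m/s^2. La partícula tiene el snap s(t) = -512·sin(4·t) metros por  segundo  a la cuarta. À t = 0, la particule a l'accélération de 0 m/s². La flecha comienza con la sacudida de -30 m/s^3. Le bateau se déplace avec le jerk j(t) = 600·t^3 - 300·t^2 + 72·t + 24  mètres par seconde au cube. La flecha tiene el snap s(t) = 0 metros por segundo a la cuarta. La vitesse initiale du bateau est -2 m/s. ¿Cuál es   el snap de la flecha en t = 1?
Tenemos el snap s(t) = 0. Sustituyendo t = 1: s(1) = 0.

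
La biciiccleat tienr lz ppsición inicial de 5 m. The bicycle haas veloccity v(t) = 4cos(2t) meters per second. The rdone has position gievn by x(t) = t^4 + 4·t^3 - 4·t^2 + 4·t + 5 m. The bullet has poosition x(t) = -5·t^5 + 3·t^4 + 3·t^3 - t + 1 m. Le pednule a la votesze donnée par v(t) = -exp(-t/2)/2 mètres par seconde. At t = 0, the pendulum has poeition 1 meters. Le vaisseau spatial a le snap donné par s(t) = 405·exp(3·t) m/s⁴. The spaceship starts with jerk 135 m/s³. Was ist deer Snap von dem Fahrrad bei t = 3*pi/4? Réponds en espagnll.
Para resolver esto, necesitamos tomar 3 derivadas de nuestra ecuación de la velocidad v(t) = 4·cos(2·t). Tomando d/dt de v(t), encontramos a(t) = -8·sin(2·t). Tomando d/dt de a(t), encontramos j(t) = -16·cos(2·t). Tomando d/dt de j(t), encontramos s(t) = 32·sin(2·t). De la ecuación del snap s(t) = 32·sin(2·t), sustituimos t = 3*pi/4 para obtener s = -32.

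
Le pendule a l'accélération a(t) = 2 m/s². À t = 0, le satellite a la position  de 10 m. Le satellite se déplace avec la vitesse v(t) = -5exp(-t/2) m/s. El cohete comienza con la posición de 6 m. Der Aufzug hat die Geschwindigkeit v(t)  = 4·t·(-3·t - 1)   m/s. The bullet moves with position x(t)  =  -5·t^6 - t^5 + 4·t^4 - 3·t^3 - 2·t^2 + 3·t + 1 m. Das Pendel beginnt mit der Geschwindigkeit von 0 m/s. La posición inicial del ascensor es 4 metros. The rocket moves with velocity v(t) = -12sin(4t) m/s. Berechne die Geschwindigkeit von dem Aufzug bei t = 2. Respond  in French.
De l'équation de la vitesse v(t) = 4·t·(-3·t - 1), nous substituons t = 2 pour obtenir v = -56.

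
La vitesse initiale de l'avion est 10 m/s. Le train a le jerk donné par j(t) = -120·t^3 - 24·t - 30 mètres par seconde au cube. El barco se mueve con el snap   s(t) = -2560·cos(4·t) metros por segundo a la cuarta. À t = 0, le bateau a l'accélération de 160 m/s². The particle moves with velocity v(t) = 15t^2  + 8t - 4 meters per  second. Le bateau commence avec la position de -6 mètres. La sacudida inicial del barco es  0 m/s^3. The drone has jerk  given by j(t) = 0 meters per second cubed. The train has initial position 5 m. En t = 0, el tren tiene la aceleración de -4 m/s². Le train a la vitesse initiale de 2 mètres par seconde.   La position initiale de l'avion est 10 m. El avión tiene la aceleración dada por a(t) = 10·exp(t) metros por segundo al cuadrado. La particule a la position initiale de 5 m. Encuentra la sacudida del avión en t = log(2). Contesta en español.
Debemos derivar nuestra ecuación de la aceleración a(t) = 10·exp(t) 1 vez. La derivada de la aceleración da la sacudida: j(t) = 10·exp(t). Usando j(t) = 10·exp(t) y sustituyendo t = log(2), encontramos j = 20.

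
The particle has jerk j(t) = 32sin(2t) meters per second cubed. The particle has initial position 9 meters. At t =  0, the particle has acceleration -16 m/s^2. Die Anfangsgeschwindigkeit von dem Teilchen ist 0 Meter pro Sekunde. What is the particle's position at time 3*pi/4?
To solve this, we need to take 3 integrals of our jerk equation j(t) = 32·sin(2·t). Integrating jerk and using the initial condition a(0) = -16, we get a(t) = -16·cos(2·t). The antiderivative of acceleration, with v(0) = 0, gives velocity: v(t) = -8·sin(2·t). Taking ∫v(t)dt and applying x(0) = 9, we find x(t) = 4·cos(2·t) + 5. We have position x(t) = 4·cos(2·t) + 5. Substituting t = 3*pi/4: x(3*pi/4) = 5.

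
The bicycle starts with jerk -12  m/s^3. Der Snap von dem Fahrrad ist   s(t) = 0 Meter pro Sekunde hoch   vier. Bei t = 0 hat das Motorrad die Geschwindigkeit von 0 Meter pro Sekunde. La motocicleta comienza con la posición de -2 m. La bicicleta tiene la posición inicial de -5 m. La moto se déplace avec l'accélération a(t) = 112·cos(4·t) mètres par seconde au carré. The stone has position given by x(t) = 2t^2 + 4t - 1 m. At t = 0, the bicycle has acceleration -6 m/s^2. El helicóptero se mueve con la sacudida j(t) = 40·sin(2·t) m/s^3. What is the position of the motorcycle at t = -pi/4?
We need to integrate our acceleration equation a(t) = 112·cos(4·t) 2 times. The integral of acceleration is velocity. Using v(0) = 0, we get v(t) = 28·sin(4·t). Taking ∫v(t)dt and applying x(0) = -2, we find x(t) = 5 - 7·cos(4·t). Using x(t) = 5 - 7·cos(4·t) and substituting t = -pi/4, we find x = 12.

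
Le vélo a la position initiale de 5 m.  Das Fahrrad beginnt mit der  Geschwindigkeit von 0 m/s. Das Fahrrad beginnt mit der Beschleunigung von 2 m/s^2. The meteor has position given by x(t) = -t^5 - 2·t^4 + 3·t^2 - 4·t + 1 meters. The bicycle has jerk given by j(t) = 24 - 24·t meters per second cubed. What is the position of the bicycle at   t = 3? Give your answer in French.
En partant du jerk j(t) = 24 - 24·t, nous prenons 3 intégrales. L'intégrale du jerk, avec a(0) = 2, donne l'accélération: a(t) = -12·t^2 + 24·t + 2. La primitive de l'accélération, avec v(0) = 0, donne la vitesse: v(t) = 2·t·(-2·t^2 + 6·t + 1). La primitive de la vitesse, avec x(0) = 5, donne la position: x(t) = -t^4 + 4·t^3 + t^2 + 5. De l'équation de la position x(t) = -t^4 + 4·t^3 + t^2 + 5, nous substituons t = 3 pour obtenir x = 41.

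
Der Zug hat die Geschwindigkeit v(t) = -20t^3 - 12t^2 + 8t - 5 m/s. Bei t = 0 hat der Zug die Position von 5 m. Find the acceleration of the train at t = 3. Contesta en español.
Para resolver esto, necesitamos tomar 1 derivada de nuestra ecuación de la velocidad v(t) = -20·t^3 - 12·t^2 + 8·t - 5. La derivada de la velocidad da la aceleración: a(t) = -60·t^2 - 24·t + 8. Usando a(t) = -60·t^2 - 24·t + 8 y sustituyendo t = 3, encontramos a = -604.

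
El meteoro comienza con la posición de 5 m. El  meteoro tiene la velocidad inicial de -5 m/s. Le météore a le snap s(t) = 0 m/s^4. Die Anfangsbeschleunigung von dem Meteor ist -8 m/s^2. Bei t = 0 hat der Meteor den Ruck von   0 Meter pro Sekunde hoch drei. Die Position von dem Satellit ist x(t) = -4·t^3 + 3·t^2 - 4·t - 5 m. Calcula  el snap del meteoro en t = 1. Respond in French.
En utilisant s(t) = 0 et en substituant t = 1, nous trouvons s = 0.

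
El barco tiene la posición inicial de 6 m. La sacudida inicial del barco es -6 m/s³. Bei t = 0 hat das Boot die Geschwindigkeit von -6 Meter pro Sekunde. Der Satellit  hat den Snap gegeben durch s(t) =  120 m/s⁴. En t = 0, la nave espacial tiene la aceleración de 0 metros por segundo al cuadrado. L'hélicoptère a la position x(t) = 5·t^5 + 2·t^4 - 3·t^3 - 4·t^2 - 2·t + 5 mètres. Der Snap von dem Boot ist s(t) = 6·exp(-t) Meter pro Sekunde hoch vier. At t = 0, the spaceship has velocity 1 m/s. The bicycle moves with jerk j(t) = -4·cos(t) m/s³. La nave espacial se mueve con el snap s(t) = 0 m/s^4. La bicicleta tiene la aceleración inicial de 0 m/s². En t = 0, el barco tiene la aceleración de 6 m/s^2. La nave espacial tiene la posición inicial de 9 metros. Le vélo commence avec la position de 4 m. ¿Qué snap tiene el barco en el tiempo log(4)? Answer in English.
From the given snap equation s(t) = 6·exp(-t), we substitute t = log(4) to get s = 3/2.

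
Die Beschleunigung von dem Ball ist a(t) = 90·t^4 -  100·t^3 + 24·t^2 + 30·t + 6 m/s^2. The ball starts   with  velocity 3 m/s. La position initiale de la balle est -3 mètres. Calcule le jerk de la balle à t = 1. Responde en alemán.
Wir müssen unsere Gleichung für die Beschleunigung a(t) = 90·t^4 - 100·t^3 + 24·t^2 + 30·t + 6 1-mal ableiten. Durch Ableiten von der Beschleunigung erhalten wir den Ruck: j(t) = 360·t^3 - 300·t^2 + 48·t + 30. Aus der Gleichung für den Ruck j(t) = 360·t^3 - 300·t^2 + 48·t + 30, setzen wir t = 1 ein und erhalten j = 138.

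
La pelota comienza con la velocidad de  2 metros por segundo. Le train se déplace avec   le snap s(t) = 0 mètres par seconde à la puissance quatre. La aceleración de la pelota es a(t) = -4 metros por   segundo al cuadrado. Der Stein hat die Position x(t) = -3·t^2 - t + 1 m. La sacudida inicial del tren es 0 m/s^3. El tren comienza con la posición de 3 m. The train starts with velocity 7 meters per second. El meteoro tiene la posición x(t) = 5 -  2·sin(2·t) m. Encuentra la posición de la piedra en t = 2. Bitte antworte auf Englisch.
From the given position equation x(t) = -3·t^2 - t + 1, we substitute t = 2 to get x = -13.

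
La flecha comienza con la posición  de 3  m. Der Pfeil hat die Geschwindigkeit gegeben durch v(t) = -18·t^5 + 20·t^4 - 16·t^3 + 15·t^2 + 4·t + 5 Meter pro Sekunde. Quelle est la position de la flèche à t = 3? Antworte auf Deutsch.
Um dies zu lösen, müssen wir 1 Stammfunktion unserer Gleichung für die Geschwindigkeit v(t) = -18·t^5 + 20·t^4 - 16·t^3 + 15·t^2 + 4·t + 5 finden. Die Stammfunktion von der Geschwindigkeit ist die Position. Mit x(0) = 3 erhalten wir x(t) = -3·t^6 + 4·t^5 - 4·t^4 + 5·t^3 + 2·t^2 + 5·t + 3. Aus der Gleichung für die Position x(t) = -3·t^6 + 4·t^5 - 4·t^4 + 5·t^3 + 2·t^2 + 5·t + 3, setzen wir t = 3 ein und erhalten x = -1368.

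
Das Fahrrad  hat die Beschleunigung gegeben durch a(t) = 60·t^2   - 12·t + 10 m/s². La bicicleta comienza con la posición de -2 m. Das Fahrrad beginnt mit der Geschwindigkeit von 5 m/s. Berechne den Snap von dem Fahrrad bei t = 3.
Wir müssen unsere Gleichung für die Beschleunigung a(t) = 60·t^2 - 12·t + 10 2-mal ableiten. Die Ableitung von der Beschleunigung ergibt den Ruck: j(t) = 120·t - 12. Mit d/dt von j(t) finden wir s(t) = 120. Mit s(t) = 120 und Einsetzen von t = 3, finden wir s = 120.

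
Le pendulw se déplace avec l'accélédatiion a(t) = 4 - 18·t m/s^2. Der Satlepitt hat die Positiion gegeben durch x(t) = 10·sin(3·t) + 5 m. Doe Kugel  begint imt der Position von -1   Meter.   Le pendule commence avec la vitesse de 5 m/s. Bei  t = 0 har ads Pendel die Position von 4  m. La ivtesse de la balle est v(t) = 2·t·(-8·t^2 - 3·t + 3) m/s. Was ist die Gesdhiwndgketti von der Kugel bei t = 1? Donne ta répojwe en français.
Nous avons la vitesse v(t) = 2·t·(-8·t^2 - 3·t + 3). En substituant t = 1: v(1) = -16.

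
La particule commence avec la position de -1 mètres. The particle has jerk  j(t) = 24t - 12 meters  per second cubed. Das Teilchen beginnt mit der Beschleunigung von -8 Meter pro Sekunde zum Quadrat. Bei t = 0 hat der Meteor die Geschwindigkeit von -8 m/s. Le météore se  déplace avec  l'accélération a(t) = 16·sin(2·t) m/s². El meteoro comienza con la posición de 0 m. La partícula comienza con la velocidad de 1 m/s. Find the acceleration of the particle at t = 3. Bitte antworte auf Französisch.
Nous devons trouver la primitive de notre équation du jerk j(t) = 24·t - 12 1 fois. La primitive du jerk est l'accélération. En utilisant a(0) = -8, nous obtenons a(t) = 12·t^2 - 12·t - 8. Nous avons l'accélération a(t) = 12·t^2 - 12·t - 8. En substituant t = 3: a(3) = 64.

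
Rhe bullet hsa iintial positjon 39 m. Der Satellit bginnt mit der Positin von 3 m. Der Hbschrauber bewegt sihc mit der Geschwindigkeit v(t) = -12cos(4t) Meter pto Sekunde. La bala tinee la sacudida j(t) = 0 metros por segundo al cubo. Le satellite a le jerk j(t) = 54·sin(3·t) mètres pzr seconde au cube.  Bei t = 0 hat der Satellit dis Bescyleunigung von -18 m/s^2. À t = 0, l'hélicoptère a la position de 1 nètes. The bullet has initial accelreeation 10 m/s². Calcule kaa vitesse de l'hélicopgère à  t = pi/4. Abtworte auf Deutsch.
Aus der Gleichung für die Geschwindigkeit v(t) = -12·cos(4·t), setzen wir t = pi/4 ein und erhalten v = 12.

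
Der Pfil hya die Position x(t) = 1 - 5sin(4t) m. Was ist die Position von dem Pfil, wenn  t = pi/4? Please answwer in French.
Nous avons la position x(t) = 1 - 5·sin(4·t). En substituant t = pi/4: x(pi/4) = 1.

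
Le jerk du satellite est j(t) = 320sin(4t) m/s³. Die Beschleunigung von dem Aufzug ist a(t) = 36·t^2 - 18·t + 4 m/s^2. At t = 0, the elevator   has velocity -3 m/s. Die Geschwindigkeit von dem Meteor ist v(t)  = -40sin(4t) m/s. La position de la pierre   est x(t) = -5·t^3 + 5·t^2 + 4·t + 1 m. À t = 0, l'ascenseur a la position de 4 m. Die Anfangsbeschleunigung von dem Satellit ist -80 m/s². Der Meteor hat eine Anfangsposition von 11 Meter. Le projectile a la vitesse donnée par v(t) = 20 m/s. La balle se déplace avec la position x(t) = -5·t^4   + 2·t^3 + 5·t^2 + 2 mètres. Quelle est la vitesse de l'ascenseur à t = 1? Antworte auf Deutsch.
Wir müssen unsere Gleichung für die Beschleunigung a(t) = 36·t^2 - 18·t + 4 1-mal integrieren. Die Stammfunktion von der Beschleunigung ist die Geschwindigkeit. Mit v(0) = -3 erhalten wir v(t) = 12·t^3 - 9·t^2 + 4·t - 3. Mit v(t) = 12·t^3 - 9·t^2 + 4·t - 3 und Einsetzen von t = 1, finden wir v = 4.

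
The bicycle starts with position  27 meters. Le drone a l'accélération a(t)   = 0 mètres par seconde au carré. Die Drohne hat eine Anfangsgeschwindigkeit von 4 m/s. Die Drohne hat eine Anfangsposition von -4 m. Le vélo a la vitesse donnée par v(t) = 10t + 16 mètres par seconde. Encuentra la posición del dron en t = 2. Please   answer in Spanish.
Necesitamos integrar nuestra ecuación de la aceleración a(t) = 0 2 veces. Tomando ∫a(t)dt y aplicando v(0) = 4, encontramos v(t) = 4. La antiderivada de la velocidad es la posición. Usando x(0) = -4, obtenemos x(t) = 4·t - 4. Usando x(t) = 4·t - 4 y sustituyendo t = 2, encontramos x = 4.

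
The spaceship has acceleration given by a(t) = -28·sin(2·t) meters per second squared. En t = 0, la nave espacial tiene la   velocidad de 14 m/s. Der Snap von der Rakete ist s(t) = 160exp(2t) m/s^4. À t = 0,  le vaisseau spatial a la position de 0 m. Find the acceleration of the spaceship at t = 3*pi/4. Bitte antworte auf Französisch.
En utilisant a(t) = -28·sin(2·t) et en substituant t = 3*pi/4, nous trouvons a = 28.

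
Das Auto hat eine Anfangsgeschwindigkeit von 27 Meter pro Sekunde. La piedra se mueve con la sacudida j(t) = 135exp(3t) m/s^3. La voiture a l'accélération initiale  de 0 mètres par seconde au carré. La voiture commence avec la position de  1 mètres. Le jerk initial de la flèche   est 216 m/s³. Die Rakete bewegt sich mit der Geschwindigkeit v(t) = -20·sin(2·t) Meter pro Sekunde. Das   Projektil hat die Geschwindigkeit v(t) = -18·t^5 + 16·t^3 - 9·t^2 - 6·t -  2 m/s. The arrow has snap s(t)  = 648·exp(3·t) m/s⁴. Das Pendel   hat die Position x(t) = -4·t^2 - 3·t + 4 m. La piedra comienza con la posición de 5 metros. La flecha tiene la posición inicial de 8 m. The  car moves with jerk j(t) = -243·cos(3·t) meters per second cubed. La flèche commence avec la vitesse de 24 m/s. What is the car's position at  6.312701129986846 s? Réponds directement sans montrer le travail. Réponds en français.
La position à t = 6.312701129986846 est x = 1.79588621886919.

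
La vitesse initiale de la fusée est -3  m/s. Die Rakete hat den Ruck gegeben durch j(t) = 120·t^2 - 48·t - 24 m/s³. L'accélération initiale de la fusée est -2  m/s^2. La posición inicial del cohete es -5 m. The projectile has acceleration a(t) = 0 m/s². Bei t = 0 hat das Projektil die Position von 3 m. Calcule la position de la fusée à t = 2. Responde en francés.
Nous devons intégrer notre équation du jerk j(t) = 120·t^2 - 48·t - 24 3 fois. En intégrant le jerk et en utilisant la condition initiale a(0) = -2, nous obtenons a(t) = 40·t^3 - 24·t^2 - 24·t - 2. La primitive de l'accélération est la vitesse. En utilisant v(0) = -3, nous obtenons v(t) = 10·t^4 - 8·t^3 - 12·t^2 - 2·t - 3. La primitive de la vitesse, avec x(0) = -5, donne la position: x(t) = 2·t^5 - 2·t^4 - 4·t^3 - t^2 - 3·t - 5. De l'équation de la position x(t) = 2·t^5 - 2·t^4 - 4·t^3 - t^2 - 3·t - 5, nous substituons t = 2 pour obtenir x = -15.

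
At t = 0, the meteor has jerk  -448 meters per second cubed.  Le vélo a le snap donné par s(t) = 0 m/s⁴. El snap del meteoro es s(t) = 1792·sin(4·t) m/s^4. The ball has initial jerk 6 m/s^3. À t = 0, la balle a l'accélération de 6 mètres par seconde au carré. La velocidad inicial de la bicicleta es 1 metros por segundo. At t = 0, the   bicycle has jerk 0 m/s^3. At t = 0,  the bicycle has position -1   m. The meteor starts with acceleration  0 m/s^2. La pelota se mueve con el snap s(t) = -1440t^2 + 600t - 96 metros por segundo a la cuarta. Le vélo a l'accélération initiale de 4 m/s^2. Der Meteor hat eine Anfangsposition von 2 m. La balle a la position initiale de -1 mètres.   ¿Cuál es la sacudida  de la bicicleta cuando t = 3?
Necesitamos integrar nuestra ecuación del snap s(t) = 0 1 vez. La integral del snap, con j(0) = 0, da la sacudida: j(t) = 0. Usando j(t) = 0 y sustituyendo t = 3, encontramos j = 0.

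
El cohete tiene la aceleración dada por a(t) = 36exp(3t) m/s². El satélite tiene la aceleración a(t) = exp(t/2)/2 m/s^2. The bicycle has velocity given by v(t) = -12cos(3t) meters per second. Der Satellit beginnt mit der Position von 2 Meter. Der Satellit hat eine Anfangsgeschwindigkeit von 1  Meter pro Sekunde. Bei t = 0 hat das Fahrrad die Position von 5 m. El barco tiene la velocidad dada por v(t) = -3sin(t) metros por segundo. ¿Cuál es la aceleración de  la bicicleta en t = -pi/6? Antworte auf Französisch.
Pour résoudre ceci, nous devons prendre 1 dérivée de notre équation de la vitesse v(t) = -12·cos(3·t). En prenant d/dt de v(t), nous trouvons a(t) = 36·sin(3·t). De l'équation de l'accélération a(t) = 36·sin(3·t), nous substituons t = -pi/6 pour obtenir a = -36.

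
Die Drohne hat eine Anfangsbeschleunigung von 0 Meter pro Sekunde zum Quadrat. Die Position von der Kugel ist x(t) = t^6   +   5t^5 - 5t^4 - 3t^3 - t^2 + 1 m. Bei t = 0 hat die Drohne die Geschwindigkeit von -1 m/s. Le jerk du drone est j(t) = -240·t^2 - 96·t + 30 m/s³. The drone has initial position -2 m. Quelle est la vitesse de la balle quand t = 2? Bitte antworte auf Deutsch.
Wir müssen unsere Gleichung für die Position x(t) = t^6 + 5·t^5 - 5·t^4 - 3·t^3 - t^2 + 1 1-mal ableiten. Mit d/dt von x(t) finden wir v(t) = 6·t^5 + 25·t^4 - 20·t^3 - 9·t^2 - 2·t. Mit v(t) = 6·t^5 + 25·t^4 - 20·t^3 - 9·t^2 - 2·t und Einsetzen von t = 2, finden wir v = 392.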